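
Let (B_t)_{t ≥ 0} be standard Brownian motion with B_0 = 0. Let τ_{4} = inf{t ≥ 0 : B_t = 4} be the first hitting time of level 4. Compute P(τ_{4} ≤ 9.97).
P(τ_{4} ≤ 9.97) = 2(1 − Φ(4/√9.97)) = 2(1 − Φ(1.2668)) ≈ 0.2052

By the reflection principle for standard BM, P(τ_b ≤ t) = 2 · P(B_t ≥ b). Since B_t ~ N(0, t), P(B_t ≥ 4) = 1 − Φ(4/√t) = 1 − Φ(4/√9.97) = 1 − Φ(1.2668) ≈ 0.10261. Doubling: P(τ_{4} ≤ 9.97) ≈ 2 · 0.10261 = 0.20522 ≈ 0.2052.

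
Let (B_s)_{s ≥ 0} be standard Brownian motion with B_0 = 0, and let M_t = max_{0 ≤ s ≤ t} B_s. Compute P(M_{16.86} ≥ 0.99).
P(M_{16.86} ≥ 0.99) = 2·P(B_{16.86} ≥ 0.99) = 2(1 − Φ(0.99/√16.86)) ≈ 0.8095

By the reflection principle for Brownian motion, P(M_t ≥ a) = 2 · P(B_t ≥ a) for a ≥ 0. Since B_t ~ N(0, t), P(B_t ≥ 0.99) = 1 − Φ(0.99/√t) = 1 − Φ(0.99/√16.86) = 1 − Φ(0.2411). So
  P(M_{16.86} ≥ 0.99) = 2(1 − Φ(0.2411)) ≈ 0.8095.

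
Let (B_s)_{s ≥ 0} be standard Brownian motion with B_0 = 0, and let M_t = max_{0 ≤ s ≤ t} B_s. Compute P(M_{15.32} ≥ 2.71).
P(M_{15.32} ≥ 2.71) = 2·P(B_{15.32} ≥ 2.71) = 2(1 − Φ(2.71/√15.32)) ≈ 0.4887

By the reflection principle for Brownian motion, P(M_t ≥ a) = 2 · P(B_t ≥ a) for a ≥ 0. Since B_t ~ N(0, t), P(B_t ≥ 2.71) = 1 − Φ(2.71/√t) = 1 − Φ(2.71/√15.32) = 1 − Φ(0.6924). So
  P(M_{15.32} ≥ 2.71) = 2(1 − Φ(0.6924)) ≈ 0.4887.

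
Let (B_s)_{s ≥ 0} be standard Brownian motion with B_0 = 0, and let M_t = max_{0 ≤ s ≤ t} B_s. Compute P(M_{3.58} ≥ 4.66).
P(M_{3.58} ≥ 4.66) = 2·P(B_{3.58} ≥ 4.66) = 2(1 − Φ(4.66/√3.58)) ≈ 0.0138

By the reflection principle for Brownian motion, P(M_t ≥ a) = 2 · P(B_t ≥ a) for a ≥ 0. Since B_t ~ N(0, t), P(B_t ≥ 4.66) = 1 − Φ(4.66/√t) = 1 − Φ(4.66/√3.58) = 1 − Φ(2.4629). So
  P(M_{3.58} ≥ 4.66) = 2(1 − Φ(2.4629)) ≈ 0.0138.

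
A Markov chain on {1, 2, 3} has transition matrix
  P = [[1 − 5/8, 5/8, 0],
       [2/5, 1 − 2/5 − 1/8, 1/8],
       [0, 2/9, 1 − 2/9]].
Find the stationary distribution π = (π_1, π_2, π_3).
π = (256/881, 400/881, 225/881)

This is a birth-death chain on three states, which satisfies detailed balance: π_1 · P_{12} = π_2 · P_{21} and π_2 · P_{23} = π_3 · P_{32}.
From π_1 · 5/8 = π_2 · 2/5: π_2/π_1 = (5/8)/(2/5) = 25/16.
From π_2 · 1/8 = π_3 · 2/9: π_3/π_2 = (1/8)/(2/9) = 9/16.
Take π_1 proportional to 1; then unnormalized π = (1, 25/16, 225/256). Normalize by dividing by the sum 881/256:
  π = (256/881, 400/881, 225/881).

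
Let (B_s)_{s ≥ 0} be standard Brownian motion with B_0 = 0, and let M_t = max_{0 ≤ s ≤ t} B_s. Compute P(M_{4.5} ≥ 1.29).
P(M_{4.5} ≥ 1.29) = 2·P(B_{4.5} ≥ 1.29) = 2(1 − Φ(1.29/√4.5)) ≈ 0.5431

By the reflection principle for Brownian motion, P(M_t ≥ a) = 2 · P(B_t ≥ a) for a ≥ 0. Since B_t ~ N(0, t), P(B_t ≥ 1.29) = 1 − Φ(1.29/√t) = 1 − Φ(1.29/√4.5) = 1 − Φ(0.6081). So
  P(M_{4.5} ≥ 1.29) = 2(1 − Φ(0.6081)) ≈ 0.5431.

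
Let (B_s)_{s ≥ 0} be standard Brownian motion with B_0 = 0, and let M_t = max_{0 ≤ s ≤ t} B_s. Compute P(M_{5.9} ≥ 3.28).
P(M_{5.9} ≥ 3.28) = 2·P(B_{5.9} ≥ 3.28) = 2(1 − Φ(3.28/√5.9)) ≈ 0.1769

By the reflection principle for Brownian motion, P(M_t ≥ a) = 2 · P(B_t ≥ a) for a ≥ 0. Since B_t ~ N(0, t), P(B_t ≥ 3.28) = 1 − Φ(3.28/√t) = 1 − Φ(3.28/√5.9) = 1 − Φ(1.3504). So
  P(M_{5.9} ≥ 3.28) = 2(1 − Φ(1.3504)) ≈ 0.1769.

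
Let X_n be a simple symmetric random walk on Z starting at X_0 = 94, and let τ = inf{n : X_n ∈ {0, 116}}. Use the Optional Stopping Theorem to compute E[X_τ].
E[X_τ] = 94

X_n is a martingale and τ is a bounded-mean stopping time (indeed τ is finite a.s. with bounded expectation since the walk is in a bounded region). By the OST, E[X_τ] = E[X_0] = 94. Equivalently: E[X_τ] = 116 · P(hit 116 first) + 0 · P(hit 0 first) = 116 · (94/116) = 94.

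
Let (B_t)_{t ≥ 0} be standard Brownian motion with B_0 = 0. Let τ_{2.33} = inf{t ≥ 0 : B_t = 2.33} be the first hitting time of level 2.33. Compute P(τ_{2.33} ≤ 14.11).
P(τ_{2.33} ≤ 14.11) = 2(1 − Φ(2.33/√14.11)) = 2(1 − Φ(0.6203)) ≈ 0.5351

By the reflection principle for standard BM, P(τ_b ≤ t) = 2 · P(B_t ≥ b). Since B_t ~ N(0, t), P(B_t ≥ 2.33) = 1 − Φ(2.33/√t) = 1 − Φ(2.33/√14.11) = 1 − Φ(0.6203) ≈ 0.26753. Doubling: P(τ_{2.33} ≤ 14.11) ≈ 2 · 0.26753 = 0.53506 ≈ 0.5351.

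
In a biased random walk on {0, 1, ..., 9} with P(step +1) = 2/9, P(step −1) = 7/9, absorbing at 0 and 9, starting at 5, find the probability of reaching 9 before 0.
P(hit 9 before 0) = (1 − (7/2)^5) / (1 − (7/2)^9) = 53680/8070619

Let u_k denote P(reach 9 before 0 | start at k). Boundary: u_0 = 0, u_9 = 1. Recurrence: u_k = 2/9·u_{k+1} + 7/9·u_{k-1} for 1 ≤ k ≤ 8. Try u_k = A + B·r^k with r = q/p = (7/9)/(2/9) = 7/2. Substitution satisfies the recurrence; boundary conditions give:
  u_k = (1 − r^k) / (1 − r^N) = (1 − (7/2)^5) / (1 − (7/2)^9) = 53680/8070619.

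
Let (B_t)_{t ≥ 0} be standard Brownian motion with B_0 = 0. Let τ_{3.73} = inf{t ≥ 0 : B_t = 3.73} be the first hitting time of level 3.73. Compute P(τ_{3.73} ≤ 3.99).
P(τ_{3.73} ≤ 3.99) = 2(1 − Φ(3.73/√3.99)) = 2(1 − Φ(1.8673)) ≈ 0.0619

By the reflection principle for standard BM, P(τ_b ≤ t) = 2 · P(B_t ≥ b). Since B_t ~ N(0, t), P(B_t ≥ 3.73) = 1 − Φ(3.73/√t) = 1 − Φ(3.73/√3.99) = 1 − Φ(1.8673) ≈ 0.03093. Doubling: P(τ_{3.73} ≤ 3.99) ≈ 2 · 0.03093 = 0.06186 ≈ 0.0619.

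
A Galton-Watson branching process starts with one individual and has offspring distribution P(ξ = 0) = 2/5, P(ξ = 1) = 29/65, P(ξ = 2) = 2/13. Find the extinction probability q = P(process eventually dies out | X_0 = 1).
q = 1

Mean offspring μ = 0·2/5 + 1·29/65 + 2·2/13 = 49/65 ≤ 1. For μ ≤ 1 with offspring not concentrated at 1, the Galton-Watson process goes extinct almost surely, so q = 1.
(Algebraic check: The pgf is f(s) = 2/5 + 29/65·s + 2/13·s². The extinction probability q is the smallest fixed point of f in [0, 1]. Setting s = f(s):
  2/13·s² + (29/65 − 1)·s + 2/5 = 0
  2/13·s² − (2/5 + 2/13)·s + 2/5 = 0
which factors as (s − 1)·(2/13·s − 2/5) = 0, giving roots s = 1 and s = (2/5)/(2/13) = 13/5. Since 13/5 ≥ 1, the smallest root in [0, 1] is s = 1.)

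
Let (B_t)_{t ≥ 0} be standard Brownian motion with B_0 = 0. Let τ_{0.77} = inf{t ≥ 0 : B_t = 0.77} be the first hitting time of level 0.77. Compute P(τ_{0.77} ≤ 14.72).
P(τ_{0.77} ≤ 14.72) = 2(1 − Φ(0.77/√14.72)) = 2(1 − Φ(0.2007)) ≈ 0.8409

By the reflection principle for standard BM, P(τ_b ≤ t) = 2 · P(B_t ≥ b). Since B_t ~ N(0, t), P(B_t ≥ 0.77) = 1 − Φ(0.77/√t) = 1 − Φ(0.77/√14.72) = 1 − Φ(0.2007) ≈ 0.42047. Doubling: P(τ_{0.77} ≤ 14.72) ≈ 2 · 0.42047 = 0.84094 ≈ 0.8409.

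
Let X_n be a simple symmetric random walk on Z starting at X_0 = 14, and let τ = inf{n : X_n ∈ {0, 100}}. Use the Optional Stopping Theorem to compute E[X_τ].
E[X_τ] = 14

X_n is a martingale and τ is a bounded-mean stopping time (indeed τ is finite a.s. with bounded expectation since the walk is in a bounded region). By the OST, E[X_τ] = E[X_0] = 14. Equivalently: E[X_τ] = 100 · P(hit 100 first) + 0 · P(hit 0 first) = 100 · (14/100) = 14.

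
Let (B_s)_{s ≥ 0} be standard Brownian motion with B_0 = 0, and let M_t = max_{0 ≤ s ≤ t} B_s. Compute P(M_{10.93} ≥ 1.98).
P(M_{10.93} ≥ 1.98) = 2·P(B_{10.93} ≥ 1.98) = 2(1 − Φ(1.98/√10.93)) ≈ 0.5492

By the reflection principle for Brownian motion, P(M_t ≥ a) = 2 · P(B_t ≥ a) for a ≥ 0. Since B_t ~ N(0, t), P(B_t ≥ 1.98) = 1 − Φ(1.98/√t) = 1 − Φ(1.98/√10.93) = 1 − Φ(0.5989). So
  P(M_{10.93} ≥ 1.98) = 2(1 − Φ(0.5989)) ≈ 0.5492.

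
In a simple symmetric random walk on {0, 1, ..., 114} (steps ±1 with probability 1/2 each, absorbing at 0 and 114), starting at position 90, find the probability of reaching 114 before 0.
P(hit 114 before 0) = 90/114 = 15/19

Let u_k = P(hit 114 before 0 | start at k). Then u_0 = 0, u_114 = 1, and u_k = u_{k-1}/2 + u_{k+1}/2 for 1 ≤ k ≤ 113. This harmonic recurrence is solved by u_k = k/114, giving u_90 = 90/114 = 15/19.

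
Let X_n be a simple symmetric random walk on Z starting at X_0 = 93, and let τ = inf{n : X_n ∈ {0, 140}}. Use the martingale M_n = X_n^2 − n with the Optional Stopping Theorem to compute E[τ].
E[τ] = 4371

M_n = X_n^2 − n is a martingale (since E[X_{n+1}^2 | F_n] = X_n^2 + 1). By OST (τ has finite mean in a bounded region), E[M_τ] = E[M_0] = X_0^2 − 0 = 93^2 = 8649. Also E[M_τ] = E[X_τ^2] − E[τ]. The walk exits at 0 or 140, with P(hit 140 first) = 93/140, so E[X_τ^2] = 140^2 · 93/140 + 0 = 13020. Thus E[τ] = E[X_τ^2] − E[M_τ] = 13020 − 8649 = 4371 = 93(140 − 93) = 4371.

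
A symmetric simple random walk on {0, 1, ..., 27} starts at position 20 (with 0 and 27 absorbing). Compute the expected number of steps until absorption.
E[τ | X_0 = 20] = 140

Let v_k = E[τ | X_0 = k]. Boundary: v_0 = v_27 = 0. Recurrence: v_k = 1 + (v_{k-1} + v_{k+1})/2 for 1 ≤ k ≤ 26. The particular solution to v_k − (v_{k-1} + v_{k+1})/2 = 1 is v_k = −k^2. Adding homogeneous solution A + B k and matching boundaries gives v_k = k (27 − k). Substituting k = 20: v_20 = 20 · 7 = 140.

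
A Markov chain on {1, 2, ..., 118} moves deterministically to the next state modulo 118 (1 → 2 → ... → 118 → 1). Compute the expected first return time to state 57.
E[T_57 | X_0 = 57] = 118

The chain cycles deterministically, so starting at state 57 it returns in exactly 118 steps. Equivalently, the stationary distribution is uniform π_j = 1/118 for every state j, so by Kac's formula E[T_57] = 1/π_57 = 118.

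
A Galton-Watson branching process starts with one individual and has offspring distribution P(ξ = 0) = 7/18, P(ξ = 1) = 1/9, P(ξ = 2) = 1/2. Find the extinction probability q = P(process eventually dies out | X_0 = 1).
q = 7/9

The pgf is f(s) = 7/18 + 1/9·s + 1/2·s². The extinction probability q is the smallest fixed point of f in [0, 1]. Setting s = f(s):
  1/2·s² + (1/9 − 1)·s + 7/18 = 0
  1/2·s² − (7/18 + 1/2)·s + 7/18 = 0
which factors as (s − 1)·(1/2·s − 7/18) = 0, giving roots s = 1 and s = (7/18)/(1/2) = 7/9.
Mean offspring μ = 1/9 + 2·1/2 = 10/9 > 1 (supercritical), so q < 1. The extinction probability is the smaller root: q = (7/18)/(1/2) = 7/9.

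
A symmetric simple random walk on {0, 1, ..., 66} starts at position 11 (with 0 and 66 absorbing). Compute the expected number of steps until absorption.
E[τ | X_0 = 11] = 605

Let v_k = E[τ | X_0 = k]. Boundary: v_0 = v_66 = 0. Recurrence: v_k = 1 + (v_{k-1} + v_{k+1})/2 for 1 ≤ k ≤ 65. The particular solution to v_k − (v_{k-1} + v_{k+1})/2 = 1 is v_k = −k^2. Adding homogeneous solution A + B k and matching boundaries gives v_k = k (66 − k). Substituting k = 11: v_11 = 11 · 55 = 605.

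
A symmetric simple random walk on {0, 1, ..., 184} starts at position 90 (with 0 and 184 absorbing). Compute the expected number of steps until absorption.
E[τ | X_0 = 90] = 8460

Let v_k = E[τ | X_0 = k]. Boundary: v_0 = v_184 = 0. Recurrence: v_k = 1 + (v_{k-1} + v_{k+1})/2 for 1 ≤ k ≤ 183. The particular solution to v_k − (v_{k-1} + v_{k+1})/2 = 1 is v_k = −k^2. Adding homogeneous solution A + B k and matching boundaries gives v_k = k (184 − k). Substituting k = 90: v_90 = 90 · 94 = 8460.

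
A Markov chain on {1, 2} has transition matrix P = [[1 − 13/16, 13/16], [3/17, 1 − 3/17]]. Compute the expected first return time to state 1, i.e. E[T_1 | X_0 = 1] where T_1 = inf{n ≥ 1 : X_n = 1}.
E[T_1 | X_0 = 1] = 1/π_1 = 269/48

For an irreducible recurrent Markov chain with stationary distribution π, E[T_i | X_0 = i] = 1/π_i (Kac's formula). Here π_1 = (3/17)/(13/16 + 3/17) = (3/17)/(269/272) = 48/269, so E[T_1 | X_0 = 1] = 1/π_1 = (13/16 + 3/17)/(3/17) = (269/272)/(3/17) = 269/48.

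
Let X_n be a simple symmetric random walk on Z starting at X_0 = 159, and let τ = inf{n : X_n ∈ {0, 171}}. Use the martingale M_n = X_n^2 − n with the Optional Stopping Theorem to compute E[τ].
E[τ] = 1908

M_n = X_n^2 − n is a martingale (since E[X_{n+1}^2 | F_n] = X_n^2 + 1). By OST (τ has finite mean in a bounded region), E[M_τ] = E[M_0] = X_0^2 − 0 = 159^2 = 25281. Also E[M_τ] = E[X_τ^2] − E[τ]. The walk exits at 0 or 171, with P(hit 171 first) = 159/171, so E[X_τ^2] = 171^2 · 159/171 + 0 = 27189. Thus E[τ] = E[X_τ^2] − E[M_τ] = 27189 − 25281 = 1908 = 159(171 − 159) = 1908.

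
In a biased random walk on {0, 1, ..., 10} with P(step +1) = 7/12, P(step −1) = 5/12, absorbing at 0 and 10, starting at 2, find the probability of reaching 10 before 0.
P(hit 10 before 0) = (1 − (5/7)^2) / (1 − (5/7)^10) = 5764801/11362901

Let u_k denote P(reach 10 before 0 | start at k). Boundary: u_0 = 0, u_10 = 1. Recurrence: u_k = 7/12·u_{k+1} + 5/12·u_{k-1} for 1 ≤ k ≤ 9. Try u_k = A + B·r^k with r = q/p = (5/12)/(7/12) = 5/7. Substitution satisfies the recurrence; boundary conditions give:
  u_k = (1 − r^k) / (1 − r^N) = (1 − (5/7)^2) / (1 − (5/7)^10) = 5764801/11362901.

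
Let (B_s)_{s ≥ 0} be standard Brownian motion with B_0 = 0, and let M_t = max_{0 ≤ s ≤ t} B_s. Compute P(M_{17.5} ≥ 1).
P(M_{17.5} ≥ 1) = 2·P(B_{17.5} ≥ 1) = 2(1 − Φ(1/√17.5)) ≈ 0.8111

By the reflection principle for Brownian motion, P(M_t ≥ a) = 2 · P(B_t ≥ a) for a ≥ 0. Since B_t ~ N(0, t), P(B_t ≥ 1) = 1 − Φ(1/√t) = 1 − Φ(1/√17.5) = 1 − Φ(0.2390). So
  P(M_{17.5} ≥ 1) = 2(1 − Φ(0.2390)) ≈ 0.8111.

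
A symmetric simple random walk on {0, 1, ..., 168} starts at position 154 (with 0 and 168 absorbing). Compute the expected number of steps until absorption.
E[τ | X_0 = 154] = 2156

Let v_k = E[τ | X_0 = k]. Boundary: v_0 = v_168 = 0. Recurrence: v_k = 1 + (v_{k-1} + v_{k+1})/2 for 1 ≤ k ≤ 167. The particular solution to v_k − (v_{k-1} + v_{k+1})/2 = 1 is v_k = −k^2. Adding homogeneous solution A + B k and matching boundaries gives v_k = k (168 − k). Substituting k = 154: v_154 = 154 · 14 = 2156.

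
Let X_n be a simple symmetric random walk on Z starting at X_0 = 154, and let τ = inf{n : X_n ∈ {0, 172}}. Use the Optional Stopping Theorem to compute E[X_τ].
E[X_τ] = 154

X_n is a martingale and τ is a bounded-mean stopping time (indeed τ is finite a.s. with bounded expectation since the walk is in a bounded region). By the OST, E[X_τ] = E[X_0] = 154. Equivalently: E[X_τ] = 172 · P(hit 172 first) + 0 · P(hit 0 first) = 172 · (154/172) = 154.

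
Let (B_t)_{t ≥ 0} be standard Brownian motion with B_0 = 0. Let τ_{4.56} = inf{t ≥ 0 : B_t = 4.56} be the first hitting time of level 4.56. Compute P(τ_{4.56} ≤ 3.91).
P(τ_{4.56} ≤ 3.91) = 2(1 − Φ(4.56/√3.91)) = 2(1 − Φ(2.3061)) ≈ 0.0211

By the reflection principle for standard BM, P(τ_b ≤ t) = 2 · P(B_t ≥ b). Since B_t ~ N(0, t), P(B_t ≥ 4.56) = 1 − Φ(4.56/√t) = 1 − Φ(4.56/√3.91) = 1 − Φ(2.3061) ≈ 0.01055. Doubling: P(τ_{4.56} ≤ 3.91) ≈ 2 · 0.01055 = 0.02110 ≈ 0.0211.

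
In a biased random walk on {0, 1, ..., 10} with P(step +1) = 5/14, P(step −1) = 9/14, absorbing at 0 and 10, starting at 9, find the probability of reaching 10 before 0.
P(hit 10 before 0) = (1 − (9/5)^9) / (1 − (9/5)^10) = 481834205/869254694

Let u_k denote P(reach 10 before 0 | start at k). Boundary: u_0 = 0, u_10 = 1. Recurrence: u_k = 5/14·u_{k+1} + 9/14·u_{k-1} for 1 ≤ k ≤ 9. Try u_k = A + B·r^k with r = q/p = (9/14)/(5/14) = 9/5. Substitution satisfies the recurrence; boundary conditions give:
  u_k = (1 − r^k) / (1 − r^N) = (1 − (9/5)^9) / (1 − (9/5)^10) = 481834205/869254694.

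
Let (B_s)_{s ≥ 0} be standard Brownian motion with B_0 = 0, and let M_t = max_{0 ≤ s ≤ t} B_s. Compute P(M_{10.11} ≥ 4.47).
P(M_{10.11} ≥ 4.47) = 2·P(B_{10.11} ≥ 4.47) = 2(1 − Φ(4.47/√10.11)) ≈ 0.1598

By the reflection principle for Brownian motion, P(M_t ≥ a) = 2 · P(B_t ≥ a) for a ≥ 0. Since B_t ~ N(0, t), P(B_t ≥ 4.47) = 1 − Φ(4.47/√t) = 1 − Φ(4.47/√10.11) = 1 − Φ(1.4058). So
  P(M_{10.11} ≥ 4.47) = 2(1 − Φ(1.4058)) ≈ 0.1598.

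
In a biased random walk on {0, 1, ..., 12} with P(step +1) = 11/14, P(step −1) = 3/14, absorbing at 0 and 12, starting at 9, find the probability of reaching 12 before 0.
P(hit 12 before 0) = (1 − (3/11)^9) / (1 − (3/11)^12) = 2406750137/2406769820

Let u_k denote P(reach 12 before 0 | start at k). Boundary: u_0 = 0, u_12 = 1. Recurrence: u_k = 11/14·u_{k+1} + 3/14·u_{k-1} for 1 ≤ k ≤ 11. Try u_k = A + B·r^k with r = q/p = (3/14)/(11/14) = 3/11. Substitution satisfies the recurrence; boundary conditions give:
  u_k = (1 − r^k) / (1 − r^N) = (1 − (3/11)^9) / (1 − (3/11)^12) = 2406750137/2406769820.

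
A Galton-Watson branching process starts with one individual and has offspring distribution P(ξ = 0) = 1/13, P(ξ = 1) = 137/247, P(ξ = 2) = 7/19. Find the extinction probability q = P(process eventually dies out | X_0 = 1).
q = 19/91

The pgf is f(s) = 1/13 + 137/247·s + 7/19·s². The extinction probability q is the smallest fixed point of f in [0, 1]. Setting s = f(s):
  7/19·s² + (137/247 − 1)·s + 1/13 = 0
  7/19·s² − (1/13 + 7/19)·s + 1/13 = 0
which factors as (s − 1)·(7/19·s − 1/13) = 0, giving roots s = 1 and s = (1/13)/(7/19) = 19/91.
Mean offspring μ = 137/247 + 2·7/19 = 319/247 > 1 (supercritical), so q < 1. The extinction probability is the smaller root: q = (1/13)/(7/19) = 19/91.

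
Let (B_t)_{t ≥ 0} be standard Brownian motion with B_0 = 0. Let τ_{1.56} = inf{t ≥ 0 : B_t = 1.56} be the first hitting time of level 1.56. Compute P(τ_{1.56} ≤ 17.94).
P(τ_{1.56} ≤ 17.94) = 2(1 − Φ(1.56/√17.94)) = 2(1 − Φ(0.3683)) ≈ 0.7126

By the reflection principle for standard BM, P(τ_b ≤ t) = 2 · P(B_t ≥ b). Since B_t ~ N(0, t), P(B_t ≥ 1.56) = 1 − Φ(1.56/√t) = 1 − Φ(1.56/√17.94) = 1 − Φ(0.3683) ≈ 0.35632. Doubling: P(τ_{1.56} ≤ 17.94) ≈ 2 · 0.35632 = 0.71264 ≈ 0.7126.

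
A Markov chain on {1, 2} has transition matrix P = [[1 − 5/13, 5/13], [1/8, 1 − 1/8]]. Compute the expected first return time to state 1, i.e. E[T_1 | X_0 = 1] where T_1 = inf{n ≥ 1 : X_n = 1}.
E[T_1 | X_0 = 1] = 1/π_1 = 53/13

For an irreducible recurrent Markov chain with stationary distribution π, E[T_i | X_0 = i] = 1/π_i (Kac's formula). Here π_1 = (1/8)/(5/13 + 1/8) = (1/8)/(53/104) = 13/53, so E[T_1 | X_0 = 1] = 1/π_1 = (5/13 + 1/8)/(1/8) = (53/104)/(1/8) = 53/13.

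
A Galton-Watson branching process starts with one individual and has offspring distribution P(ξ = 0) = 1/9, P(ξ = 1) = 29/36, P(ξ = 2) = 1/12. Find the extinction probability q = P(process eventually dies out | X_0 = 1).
q = 1

Mean offspring μ = 0·1/9 + 1·29/36 + 2·1/12 = 35/36 ≤ 1. For μ ≤ 1 with offspring not concentrated at 1, the Galton-Watson process goes extinct almost surely, so q = 1.
(Algebraic check: The pgf is f(s) = 1/9 + 29/36·s + 1/12·s². The extinction probability q is the smallest fixed point of f in [0, 1]. Setting s = f(s):
  1/12·s² + (29/36 − 1)·s + 1/9 = 0
  1/12·s² − (1/9 + 1/12)·s + 1/9 = 0
which factors as (s − 1)·(1/12·s − 1/9) = 0, giving roots s = 1 and s = (1/9)/(1/12) = 4/3. Since 4/3 ≥ 1, the smallest root in [0, 1] is s = 1.)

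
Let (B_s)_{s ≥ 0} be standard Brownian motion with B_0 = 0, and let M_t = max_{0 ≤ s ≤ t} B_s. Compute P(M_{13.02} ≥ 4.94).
P(M_{13.02} ≥ 4.94) = 2·P(B_{13.02} ≥ 4.94) = 2(1 − Φ(4.94/√13.02)) ≈ 0.1710

By the reflection principle for Brownian motion, P(M_t ≥ a) = 2 · P(B_t ≥ a) for a ≥ 0. Since B_t ~ N(0, t), P(B_t ≥ 4.94) = 1 − Φ(4.94/√t) = 1 − Φ(4.94/√13.02) = 1 − Φ(1.3691). So
  P(M_{13.02} ≥ 4.94) = 2(1 − Φ(1.3691)) ≈ 0.1710.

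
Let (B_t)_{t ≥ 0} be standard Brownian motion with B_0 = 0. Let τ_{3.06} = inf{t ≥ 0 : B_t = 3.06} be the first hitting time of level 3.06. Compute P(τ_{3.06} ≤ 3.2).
P(τ_{3.06} ≤ 3.2) = 2(1 − Φ(3.06/√3.2)) = 2(1 − Φ(1.7106)) ≈ 0.0872

By the reflection principle for standard BM, P(τ_b ≤ t) = 2 · P(B_t ≥ b). Since B_t ~ N(0, t), P(B_t ≥ 3.06) = 1 − Φ(3.06/√t) = 1 − Φ(3.06/√3.2) = 1 − Φ(1.7106) ≈ 0.04358. Doubling: P(τ_{3.06} ≤ 3.2) ≈ 2 · 0.04358 = 0.08716 ≈ 0.0872.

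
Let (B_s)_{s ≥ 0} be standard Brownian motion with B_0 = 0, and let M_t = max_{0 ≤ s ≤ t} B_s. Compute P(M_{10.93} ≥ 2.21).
P(M_{10.93} ≥ 2.21) = 2·P(B_{10.93} ≥ 2.21) = 2(1 − Φ(2.21/√10.93)) ≈ 0.5038

By the reflection principle for Brownian motion, P(M_t ≥ a) = 2 · P(B_t ≥ a) for a ≥ 0. Since B_t ~ N(0, t), P(B_t ≥ 2.21) = 1 − Φ(2.21/√t) = 1 − Φ(2.21/√10.93) = 1 − Φ(0.6685). So
  P(M_{10.93} ≥ 2.21) = 2(1 − Φ(0.6685)) ≈ 0.5038.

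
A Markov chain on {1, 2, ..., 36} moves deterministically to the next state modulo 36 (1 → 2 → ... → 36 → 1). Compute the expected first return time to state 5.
E[T_5 | X_0 = 5] = 36

The chain cycles deterministically, so starting at state 5 it returns in exactly 36 steps. Equivalently, the stationary distribution is uniform π_j = 1/36 for every state j, so by Kac's formula E[T_5] = 1/π_5 = 36.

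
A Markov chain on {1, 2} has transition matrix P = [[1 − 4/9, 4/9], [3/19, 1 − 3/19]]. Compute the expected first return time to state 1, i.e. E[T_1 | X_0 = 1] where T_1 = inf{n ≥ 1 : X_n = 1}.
E[T_1 | X_0 = 1] = 1/π_1 = 103/27

For an irreducible recurrent Markov chain with stationary distribution π, E[T_i | X_0 = i] = 1/π_i (Kac's formula). Here π_1 = (3/19)/(4/9 + 3/19) = (3/19)/(103/171) = 27/103, so E[T_1 | X_0 = 1] = 1/π_1 = (4/9 + 3/19)/(3/19) = (103/171)/(3/19) = 103/27.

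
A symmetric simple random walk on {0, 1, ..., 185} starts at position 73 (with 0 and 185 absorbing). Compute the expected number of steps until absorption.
E[τ | X_0 = 73] = 8176

Let v_k = E[τ | X_0 = k]. Boundary: v_0 = v_185 = 0. Recurrence: v_k = 1 + (v_{k-1} + v_{k+1})/2 for 1 ≤ k ≤ 184. The particular solution to v_k − (v_{k-1} + v_{k+1})/2 = 1 is v_k = −k^2. Adding homogeneous solution A + B k and matching boundaries gives v_k = k (185 − k). Substituting k = 73: v_73 = 73 · 112 = 8176.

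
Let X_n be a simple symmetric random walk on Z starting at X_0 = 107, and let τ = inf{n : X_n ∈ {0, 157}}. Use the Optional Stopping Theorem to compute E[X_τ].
E[X_τ] = 107

X_n is a martingale and τ is a bounded-mean stopping time (indeed τ is finite a.s. with bounded expectation since the walk is in a bounded region). By the OST, E[X_τ] = E[X_0] = 107. Equivalently: E[X_τ] = 157 · P(hit 157 first) + 0 · P(hit 0 first) = 157 · (107/157) = 107.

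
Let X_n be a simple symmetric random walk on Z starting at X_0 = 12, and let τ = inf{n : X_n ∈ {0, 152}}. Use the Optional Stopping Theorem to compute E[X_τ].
E[X_τ] = 12

X_n is a martingale and τ is a bounded-mean stopping time (indeed τ is finite a.s. with bounded expectation since the walk is in a bounded region). By the OST, E[X_τ] = E[X_0] = 12. Equivalently: E[X_τ] = 152 · P(hit 152 first) + 0 · P(hit 0 first) = 152 · (12/152) = 12.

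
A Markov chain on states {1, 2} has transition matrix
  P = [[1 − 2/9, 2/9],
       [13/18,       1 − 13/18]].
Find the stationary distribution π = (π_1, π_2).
π_1 = 13/17, π_2 = 4/17

Solve πP = π with π_1 + π_2 = 1. From πP = π: π_1 · (1 − 2/9) + π_2 · 13/18 = π_1 ⇒ π_2 · 13/18 = π_1 · 2/9 ⇒ π_2/π_1 = (2/9)/(13/18) = 4/13. Together with π_1 + π_2 = 1:
  π_1 = (13/18)/(2/9 + 13/18) = (13/18)/(17/18) = 13/17,
  π_2 = (2/9)/(2/9 + 13/18) = (2/9)/(17/18) = 4/17.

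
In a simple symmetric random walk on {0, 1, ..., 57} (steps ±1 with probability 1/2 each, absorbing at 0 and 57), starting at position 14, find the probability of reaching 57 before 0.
P(hit 57 before 0) = 14/57

Let u_k = P(hit 57 before 0 | start at k). Then u_0 = 0, u_57 = 1, and u_k = u_{k-1}/2 + u_{k+1}/2 for 1 ≤ k ≤ 56. This harmonic recurrence is solved by u_k = k/57, giving u_14 = 14/57.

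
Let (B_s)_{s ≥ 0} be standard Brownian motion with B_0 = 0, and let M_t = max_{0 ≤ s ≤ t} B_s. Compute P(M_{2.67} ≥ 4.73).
P(M_{2.67} ≥ 4.73) = 2·P(B_{2.67} ≥ 4.73) = 2(1 − Φ(4.73/√2.67)) ≈ 0.0038

By the reflection principle for Brownian motion, P(M_t ≥ a) = 2 · P(B_t ≥ a) for a ≥ 0. Since B_t ~ N(0, t), P(B_t ≥ 4.73) = 1 − Φ(4.73/√t) = 1 − Φ(4.73/√2.67) = 1 − Φ(2.8947). So
  P(M_{2.67} ≥ 4.73) = 2(1 − Φ(2.8947)) ≈ 0.0038.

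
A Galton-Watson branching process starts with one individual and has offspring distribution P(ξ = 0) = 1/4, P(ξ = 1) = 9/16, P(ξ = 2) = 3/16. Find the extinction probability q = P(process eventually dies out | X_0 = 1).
q = 1

Mean offspring μ = 0·1/4 + 1·9/16 + 2·3/16 = 15/16 ≤ 1. For μ ≤ 1 with offspring not concentrated at 1, the Galton-Watson process goes extinct almost surely, so q = 1.
(Algebraic check: The pgf is f(s) = 1/4 + 9/16·s + 3/16·s². The extinction probability q is the smallest fixed point of f in [0, 1]. Setting s = f(s):
  3/16·s² + (9/16 − 1)·s + 1/4 = 0
  3/16·s² − (1/4 + 3/16)·s + 1/4 = 0
which factors as (s − 1)·(3/16·s − 1/4) = 0, giving roots s = 1 and s = (1/4)/(3/16) = 4/3. Since 4/3 ≥ 1, the smallest root in [0, 1] is s = 1.)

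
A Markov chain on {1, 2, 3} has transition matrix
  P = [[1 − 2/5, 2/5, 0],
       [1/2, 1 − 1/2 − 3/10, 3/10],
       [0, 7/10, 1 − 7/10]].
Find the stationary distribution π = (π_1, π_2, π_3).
π = (7/15, 28/75, 4/25)

This is a birth-death chain on three states, which satisfies detailed balance: π_1 · P_{12} = π_2 · P_{21} and π_2 · P_{23} = π_3 · P_{32}.
From π_1 · 2/5 = π_2 · 1/2: π_2/π_1 = (2/5)/(1/2) = 4/5.
From π_2 · 3/10 = π_3 · 7/10: π_3/π_2 = (3/10)/(7/10) = 3/7.
Take π_1 proportional to 1; then unnormalized π = (1, 4/5, 12/35). Normalize by dividing by the sum 15/7:
  π = (7/15, 28/75, 4/25).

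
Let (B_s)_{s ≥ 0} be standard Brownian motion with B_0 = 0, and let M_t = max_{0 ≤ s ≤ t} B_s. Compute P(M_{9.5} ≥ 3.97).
P(M_{9.5} ≥ 3.97) = 2·P(B_{9.5} ≥ 3.97) = 2(1 − Φ(3.97/√9.5)) ≈ 0.1977

By the reflection principle for Brownian motion, P(M_t ≥ a) = 2 · P(B_t ≥ a) for a ≥ 0. Since B_t ~ N(0, t), P(B_t ≥ 3.97) = 1 − Φ(3.97/√t) = 1 − Φ(3.97/√9.5) = 1 − Φ(1.2880). So
  P(M_{9.5} ≥ 3.97) = 2(1 − Φ(1.2880)) ≈ 0.1977.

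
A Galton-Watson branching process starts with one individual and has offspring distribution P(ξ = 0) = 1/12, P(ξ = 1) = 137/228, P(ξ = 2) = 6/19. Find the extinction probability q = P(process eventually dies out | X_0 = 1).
q = 19/72

The pgf is f(s) = 1/12 + 137/228·s + 6/19·s². The extinction probability q is the smallest fixed point of f in [0, 1]. Setting s = f(s):
  6/19·s² + (137/228 − 1)·s + 1/12 = 0
  6/19·s² − (1/12 + 6/19)·s + 1/12 = 0
which factors as (s − 1)·(6/19·s − 1/12) = 0, giving roots s = 1 and s = (1/12)/(6/19) = 19/72.
Mean offspring μ = 137/228 + 2·6/19 = 281/228 > 1 (supercritical), so q < 1. The extinction probability is the smaller root: q = (1/12)/(6/19) = 19/72.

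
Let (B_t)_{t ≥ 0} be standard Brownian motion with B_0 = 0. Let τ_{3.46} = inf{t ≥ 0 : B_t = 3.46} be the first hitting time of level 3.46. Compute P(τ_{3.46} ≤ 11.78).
P(τ_{3.46} ≤ 11.78) = 2(1 − Φ(3.46/√11.78)) = 2(1 − Φ(1.0081)) ≈ 0.3134

By the reflection principle for standard BM, P(τ_b ≤ t) = 2 · P(B_t ≥ b). Since B_t ~ N(0, t), P(B_t ≥ 3.46) = 1 − Φ(3.46/√t) = 1 − Φ(3.46/√11.78) = 1 − Φ(1.0081) ≈ 0.15670. Doubling: P(τ_{3.46} ≤ 11.78) ≈ 2 · 0.15670 = 0.31340 ≈ 0.3134.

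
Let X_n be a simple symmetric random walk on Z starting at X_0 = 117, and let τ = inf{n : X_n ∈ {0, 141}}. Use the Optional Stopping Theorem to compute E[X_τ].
E[X_τ] = 117

X_n is a martingale and τ is a bounded-mean stopping time (indeed τ is finite a.s. with bounded expectation since the walk is in a bounded region). By the OST, E[X_τ] = E[X_0] = 117. Equivalently: E[X_τ] = 141 · P(hit 141 first) + 0 · P(hit 0 first) = 141 · (117/141) = 117.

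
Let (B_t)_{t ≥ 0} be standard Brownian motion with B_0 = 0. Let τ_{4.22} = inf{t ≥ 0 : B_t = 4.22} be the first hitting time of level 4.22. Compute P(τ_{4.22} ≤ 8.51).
P(τ_{4.22} ≤ 8.51) = 2(1 − Φ(4.22/√8.51)) = 2(1 − Φ(1.4466)) ≈ 0.1480

By the reflection principle for standard BM, P(τ_b ≤ t) = 2 · P(B_t ≥ b). Since B_t ~ N(0, t), P(B_t ≥ 4.22) = 1 − Φ(4.22/√t) = 1 − Φ(4.22/√8.51) = 1 − Φ(1.4466) ≈ 0.07400. Doubling: P(τ_{4.22} ≤ 8.51) ≈ 2 · 0.07400 = 0.14800 ≈ 0.1480.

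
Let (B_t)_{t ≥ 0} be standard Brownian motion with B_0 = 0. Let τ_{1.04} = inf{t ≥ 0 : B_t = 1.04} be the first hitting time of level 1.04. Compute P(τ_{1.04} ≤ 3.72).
P(τ_{1.04} ≤ 3.72) = 2(1 − Φ(1.04/√3.72)) = 2(1 − Φ(0.5392)) ≈ 0.5897

By the reflection principle for standard BM, P(τ_b ≤ t) = 2 · P(B_t ≥ b). Since B_t ~ N(0, t), P(B_t ≥ 1.04) = 1 − Φ(1.04/√t) = 1 − Φ(1.04/√3.72) = 1 − Φ(0.5392) ≈ 0.29487. Doubling: P(τ_{1.04} ≤ 3.72) ≈ 2 · 0.29487 = 0.58974 ≈ 0.5897.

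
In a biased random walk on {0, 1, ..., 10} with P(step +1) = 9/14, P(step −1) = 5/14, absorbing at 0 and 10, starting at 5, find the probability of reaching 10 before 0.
P(hit 10 before 0) = (1 − (5/9)^5) / (1 − (5/9)^10) = 59049/62174

Let u_k denote P(reach 10 before 0 | start at k). Boundary: u_0 = 0, u_10 = 1. Recurrence: u_k = 9/14·u_{k+1} + 5/14·u_{k-1} for 1 ≤ k ≤ 9. Try u_k = A + B·r^k with r = q/p = (5/14)/(9/14) = 5/9. Substitution satisfies the recurrence; boundary conditions give:
  u_k = (1 − r^k) / (1 − r^N) = (1 − (5/9)^5) / (1 − (5/9)^10) = 59049/62174.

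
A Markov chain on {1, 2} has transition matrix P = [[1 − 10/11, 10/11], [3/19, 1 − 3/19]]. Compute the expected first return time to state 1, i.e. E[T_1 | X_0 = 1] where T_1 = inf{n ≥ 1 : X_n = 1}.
E[T_1 | X_0 = 1] = 1/π_1 = 223/33

For an irreducible recurrent Markov chain with stationary distribution π, E[T_i | X_0 = i] = 1/π_i (Kac's formula). Here π_1 = (3/19)/(10/11 + 3/19) = (3/19)/(223/209) = 33/223, so E[T_1 | X_0 = 1] = 1/π_1 = (10/11 + 3/19)/(3/19) = (223/209)/(3/19) = 223/33.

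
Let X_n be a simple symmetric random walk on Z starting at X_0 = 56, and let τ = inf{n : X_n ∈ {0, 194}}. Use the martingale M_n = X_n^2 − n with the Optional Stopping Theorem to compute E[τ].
E[τ] = 7728

M_n = X_n^2 − n is a martingale (since E[X_{n+1}^2 | F_n] = X_n^2 + 1). By OST (τ has finite mean in a bounded region), E[M_τ] = E[M_0] = X_0^2 − 0 = 56^2 = 3136. Also E[M_τ] = E[X_τ^2] − E[τ]. The walk exits at 0 or 194, with P(hit 194 first) = 56/194, so E[X_τ^2] = 194^2 · 56/194 + 0 = 10864. Thus E[τ] = E[X_τ^2] − E[M_τ] = 10864 − 3136 = 7728 = 56(194 − 56) = 7728.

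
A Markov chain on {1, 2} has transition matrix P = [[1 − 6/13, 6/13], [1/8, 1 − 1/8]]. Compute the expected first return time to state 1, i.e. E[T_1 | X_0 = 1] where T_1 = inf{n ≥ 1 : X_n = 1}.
E[T_1 | X_0 = 1] = 1/π_1 = 61/13

For an irreducible recurrent Markov chain with stationary distribution π, E[T_i | X_0 = i] = 1/π_i (Kac's formula). Here π_1 = (1/8)/(6/13 + 1/8) = (1/8)/(61/104) = 13/61, so E[T_1 | X_0 = 1] = 1/π_1 = (6/13 + 1/8)/(1/8) = (61/104)/(1/8) = 61/13.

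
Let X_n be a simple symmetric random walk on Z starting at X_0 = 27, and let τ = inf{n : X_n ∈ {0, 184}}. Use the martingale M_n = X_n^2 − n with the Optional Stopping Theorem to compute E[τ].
E[τ] = 4239

M_n = X_n^2 − n is a martingale (since E[X_{n+1}^2 | F_n] = X_n^2 + 1). By OST (τ has finite mean in a bounded region), E[M_τ] = E[M_0] = X_0^2 − 0 = 27^2 = 729. Also E[M_τ] = E[X_τ^2] − E[τ]. The walk exits at 0 or 184, with P(hit 184 first) = 27/184, so E[X_τ^2] = 184^2 · 27/184 + 0 = 4968. Thus E[τ] = E[X_τ^2] − E[M_τ] = 4968 − 729 = 4239 = 27(184 − 27) = 4239.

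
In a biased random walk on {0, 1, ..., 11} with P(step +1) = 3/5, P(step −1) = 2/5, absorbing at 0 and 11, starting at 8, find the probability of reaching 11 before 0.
P(hit 11 before 0) = (1 − (2/3)^8) / (1 − (2/3)^11) = 170235/175099

Let u_k denote P(reach 11 before 0 | start at k). Boundary: u_0 = 0, u_11 = 1. Recurrence: u_k = 3/5·u_{k+1} + 2/5·u_{k-1} for 1 ≤ k ≤ 10. Try u_k = A + B·r^k with r = q/p = (2/5)/(3/5) = 2/3. Substitution satisfies the recurrence; boundary conditions give:
  u_k = (1 − r^k) / (1 − r^N) = (1 − (2/3)^8) / (1 − (2/3)^11) = 170235/175099.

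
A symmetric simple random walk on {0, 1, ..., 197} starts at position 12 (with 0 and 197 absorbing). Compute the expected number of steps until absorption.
E[τ | X_0 = 12] = 2220

Let v_k = E[τ | X_0 = k]. Boundary: v_0 = v_197 = 0. Recurrence: v_k = 1 + (v_{k-1} + v_{k+1})/2 for 1 ≤ k ≤ 196. The particular solution to v_k − (v_{k-1} + v_{k+1})/2 = 1 is v_k = −k^2. Adding homogeneous solution A + B k and matching boundaries gives v_k = k (197 − k). Substituting k = 12: v_12 = 12 · 185 = 2220.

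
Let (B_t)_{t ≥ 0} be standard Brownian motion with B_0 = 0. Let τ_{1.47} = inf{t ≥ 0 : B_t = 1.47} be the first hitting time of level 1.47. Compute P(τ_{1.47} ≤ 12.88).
P(τ_{1.47} ≤ 12.88) = 2(1 − Φ(1.47/√12.88)) = 2(1 − Φ(0.4096)) ≈ 0.6821

By the reflection principle for standard BM, P(τ_b ≤ t) = 2 · P(B_t ≥ b). Since B_t ~ N(0, t), P(B_t ≥ 1.47) = 1 − Φ(1.47/√t) = 1 − Φ(1.47/√12.88) = 1 − Φ(0.4096) ≈ 0.34105. Doubling: P(τ_{1.47} ≤ 12.88) ≈ 2 · 0.34105 = 0.68210 ≈ 0.6821.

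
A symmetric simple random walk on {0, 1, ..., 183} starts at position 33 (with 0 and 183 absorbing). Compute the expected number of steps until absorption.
E[τ | X_0 = 33] = 4950

Let v_k = E[τ | X_0 = k]. Boundary: v_0 = v_183 = 0. Recurrence: v_k = 1 + (v_{k-1} + v_{k+1})/2 for 1 ≤ k ≤ 182. The particular solution to v_k − (v_{k-1} + v_{k+1})/2 = 1 is v_k = −k^2. Adding homogeneous solution A + B k and matching boundaries gives v_k = k (183 − k). Substituting k = 33: v_33 = 33 · 150 = 4950.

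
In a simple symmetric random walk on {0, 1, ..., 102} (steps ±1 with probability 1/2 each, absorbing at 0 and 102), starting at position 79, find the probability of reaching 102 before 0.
P(hit 102 before 0) = 79/102

Let u_k = P(hit 102 before 0 | start at k). Then u_0 = 0, u_102 = 1, and u_k = u_{k-1}/2 + u_{k+1}/2 for 1 ≤ k ≤ 101. This harmonic recurrence is solved by u_k = k/102, giving u_79 = 79/102.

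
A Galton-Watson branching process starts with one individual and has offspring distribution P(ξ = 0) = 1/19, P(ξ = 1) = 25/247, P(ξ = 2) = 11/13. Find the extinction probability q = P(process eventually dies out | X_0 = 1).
q = 13/209

The pgf is f(s) = 1/19 + 25/247·s + 11/13·s². The extinction probability q is the smallest fixed point of f in [0, 1]. Setting s = f(s):
  11/13·s² + (25/247 − 1)·s + 1/19 = 0
  11/13·s² − (1/19 + 11/13)·s + 1/19 = 0
which factors as (s − 1)·(11/13·s − 1/19) = 0, giving roots s = 1 and s = (1/19)/(11/13) = 13/209.
Mean offspring μ = 25/247 + 2·11/13 = 443/247 > 1 (supercritical), so q < 1. The extinction probability is the smaller root: q = (1/19)/(11/13) = 13/209.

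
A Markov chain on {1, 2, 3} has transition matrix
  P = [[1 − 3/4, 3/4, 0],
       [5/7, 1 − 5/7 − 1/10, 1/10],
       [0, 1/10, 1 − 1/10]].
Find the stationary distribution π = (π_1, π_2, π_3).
π = (10/31, 21/62, 21/62)

This is a birth-death chain on three states, which satisfies detailed balance: π_1 · P_{12} = π_2 · P_{21} and π_2 · P_{23} = π_3 · P_{32}.
From π_1 · 3/4 = π_2 · 5/7: π_2/π_1 = (3/4)/(5/7) = 21/20.
From π_2 · 1/10 = π_3 · 1/10: π_3/π_2 = (1/10)/(1/10) = 1.
Take π_1 proportional to 1; then unnormalized π = (1, 21/20, 21/20). Normalize by dividing by the sum 31/10:
  π = (10/31, 21/62, 21/62).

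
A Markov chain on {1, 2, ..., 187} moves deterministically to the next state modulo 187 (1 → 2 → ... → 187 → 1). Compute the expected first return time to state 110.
E[T_110 | X_0 = 110] = 187

The chain cycles deterministically, so starting at state 110 it returns in exactly 187 steps. Equivalently, the stationary distribution is uniform π_j = 1/187 for every state j, so by Kac's formula E[T_110] = 1/π_110 = 187.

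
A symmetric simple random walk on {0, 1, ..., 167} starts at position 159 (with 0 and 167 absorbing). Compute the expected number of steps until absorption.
E[τ | X_0 = 159] = 1272

Let v_k = E[τ | X_0 = k]. Boundary: v_0 = v_167 = 0. Recurrence: v_k = 1 + (v_{k-1} + v_{k+1})/2 for 1 ≤ k ≤ 166. The particular solution to v_k − (v_{k-1} + v_{k+1})/2 = 1 is v_k = −k^2. Adding homogeneous solution A + B k and matching boundaries gives v_k = k (167 − k). Substituting k = 159: v_159 = 159 · 8 = 1272.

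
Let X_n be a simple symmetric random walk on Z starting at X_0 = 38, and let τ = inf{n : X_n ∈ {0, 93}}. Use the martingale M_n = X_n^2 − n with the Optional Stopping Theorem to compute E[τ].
E[τ] = 2090

M_n = X_n^2 − n is a martingale (since E[X_{n+1}^2 | F_n] = X_n^2 + 1). By OST (τ has finite mean in a bounded region), E[M_τ] = E[M_0] = X_0^2 − 0 = 38^2 = 1444. Also E[M_τ] = E[X_τ^2] − E[τ]. The walk exits at 0 or 93, with P(hit 93 first) = 38/93, so E[X_τ^2] = 93^2 · 38/93 + 0 = 3534. Thus E[τ] = E[X_τ^2] − E[M_τ] = 3534 − 1444 = 2090 = 38(93 − 38) = 2090.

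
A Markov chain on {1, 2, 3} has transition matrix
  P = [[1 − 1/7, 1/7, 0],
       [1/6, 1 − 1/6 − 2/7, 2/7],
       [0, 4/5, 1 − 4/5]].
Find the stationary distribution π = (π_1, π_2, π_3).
π = (49/106, 21/53, 15/106)

This is a birth-death chain on three states, which satisfies detailed balance: π_1 · P_{12} = π_2 · P_{21} and π_2 · P_{23} = π_3 · P_{32}.
From π_1 · 1/7 = π_2 · 1/6: π_2/π_1 = (1/7)/(1/6) = 6/7.
From π_2 · 2/7 = π_3 · 4/5: π_3/π_2 = (2/7)/(4/5) = 5/14.
Take π_1 proportional to 1; then unnormalized π = (1, 6/7, 15/49). Normalize by dividing by the sum 106/49:
  π = (49/106, 21/53, 15/106).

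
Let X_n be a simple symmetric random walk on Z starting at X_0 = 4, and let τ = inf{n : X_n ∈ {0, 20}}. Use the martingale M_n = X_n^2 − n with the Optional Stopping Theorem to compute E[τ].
E[τ] = 64

M_n = X_n^2 − n is a martingale (since E[X_{n+1}^2 | F_n] = X_n^2 + 1). By OST (τ has finite mean in a bounded region), E[M_τ] = E[M_0] = X_0^2 − 0 = 4^2 = 16. Also E[M_τ] = E[X_τ^2] − E[τ]. The walk exits at 0 or 20, with P(hit 20 first) = 4/20, so E[X_τ^2] = 20^2 · 4/20 + 0 = 80. Thus E[τ] = E[X_τ^2] − E[M_τ] = 80 − 16 = 64 = 4(20 − 4) = 64.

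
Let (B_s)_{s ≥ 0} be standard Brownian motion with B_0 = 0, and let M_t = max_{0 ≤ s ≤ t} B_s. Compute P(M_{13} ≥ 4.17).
P(M_{13} ≥ 4.17) = 2·P(B_{13} ≥ 4.17) = 2(1 − Φ(4.17/√13)) ≈ 0.2475

By the reflection principle for Brownian motion, P(M_t ≥ a) = 2 · P(B_t ≥ a) for a ≥ 0. Since B_t ~ N(0, t), P(B_t ≥ 4.17) = 1 − Φ(4.17/√t) = 1 − Φ(4.17/√13) = 1 − Φ(1.1565). So
  P(M_{13} ≥ 4.17) = 2(1 − Φ(1.1565)) ≈ 0.2475.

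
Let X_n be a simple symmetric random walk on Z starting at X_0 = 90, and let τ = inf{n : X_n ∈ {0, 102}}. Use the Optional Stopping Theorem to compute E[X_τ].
E[X_τ] = 90

X_n is a martingale and τ is a bounded-mean stopping time (indeed τ is finite a.s. with bounded expectation since the walk is in a bounded region). By the OST, E[X_τ] = E[X_0] = 90. Equivalently: E[X_τ] = 102 · P(hit 102 first) + 0 · P(hit 0 first) = 102 · (90/102) = 90.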